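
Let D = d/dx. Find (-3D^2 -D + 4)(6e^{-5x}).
- 396 e^{- 5 x}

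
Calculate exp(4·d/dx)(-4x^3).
- 4 x^{3} - 48 x^{2} - 192 x - 256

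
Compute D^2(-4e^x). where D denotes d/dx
- 4 e^{x}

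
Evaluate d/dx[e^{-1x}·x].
\left(1 - x\right) e^{- x}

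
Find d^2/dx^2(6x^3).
36 x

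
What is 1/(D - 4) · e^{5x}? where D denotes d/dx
e^{5 x}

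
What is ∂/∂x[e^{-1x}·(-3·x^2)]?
3 x \left(x - 2\right) e^{- x}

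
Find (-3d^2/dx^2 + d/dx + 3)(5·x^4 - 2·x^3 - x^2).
15 x^{4} + 14 x^{3} - 189 x^{2} + 34 x + 6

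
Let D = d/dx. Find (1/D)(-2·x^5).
- \frac{x^{6}}{3}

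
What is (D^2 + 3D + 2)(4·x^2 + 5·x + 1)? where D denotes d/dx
8 x^{2} + 34 x + 25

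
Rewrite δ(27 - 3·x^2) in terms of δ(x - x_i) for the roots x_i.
\frac{\delta(x - 3) + \delta(x + 3)}{18}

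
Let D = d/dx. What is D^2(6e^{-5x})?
150 e^{- 5 x}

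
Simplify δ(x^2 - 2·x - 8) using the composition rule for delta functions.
\frac{\delta(x + 2) + \delta(x - 4)}{6}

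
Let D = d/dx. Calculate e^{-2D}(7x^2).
7 x^{2} - 28 x + 28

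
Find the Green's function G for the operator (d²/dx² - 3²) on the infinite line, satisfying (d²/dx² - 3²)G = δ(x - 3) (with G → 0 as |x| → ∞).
-\frac{e^{-3|x - 3|}}{6}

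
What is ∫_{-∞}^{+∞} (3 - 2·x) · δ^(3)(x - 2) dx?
0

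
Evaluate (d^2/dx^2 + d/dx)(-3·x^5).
15 x^{3} \left(- x - 4\right)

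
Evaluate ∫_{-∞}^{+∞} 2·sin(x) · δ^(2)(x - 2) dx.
- 2 \sin{\left(2 \right)}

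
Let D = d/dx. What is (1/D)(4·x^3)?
x^{4}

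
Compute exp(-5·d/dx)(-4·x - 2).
18 - 4 x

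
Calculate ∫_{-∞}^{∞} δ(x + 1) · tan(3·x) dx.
- \tan{\left(3 \right)}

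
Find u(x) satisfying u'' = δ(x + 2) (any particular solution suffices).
\frac{|x + 2|}{2}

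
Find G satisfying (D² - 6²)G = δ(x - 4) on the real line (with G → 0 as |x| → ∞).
-\frac{e^{-6|x - 4|}}{12}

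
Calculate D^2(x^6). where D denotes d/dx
30 x^{4}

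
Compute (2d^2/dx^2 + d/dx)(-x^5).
5 x^{3} \left(- x - 8\right)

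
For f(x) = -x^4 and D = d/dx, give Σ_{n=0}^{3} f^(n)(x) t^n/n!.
x \left(- 4 t^{3} - 6 t^{2} x - 4 t x^{2} - x^{3}\right)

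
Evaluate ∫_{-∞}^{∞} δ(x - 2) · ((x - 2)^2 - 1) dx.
-1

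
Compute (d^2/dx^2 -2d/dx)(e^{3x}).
3 e^{3 x}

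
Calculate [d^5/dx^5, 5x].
25\frac{d^{4}}{dx^{4}}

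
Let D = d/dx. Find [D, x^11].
11 x^{10}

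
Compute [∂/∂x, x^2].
2 x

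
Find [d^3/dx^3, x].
3\frac{d^{2}}{dx^{2}}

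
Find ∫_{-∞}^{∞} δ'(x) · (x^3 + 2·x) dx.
-2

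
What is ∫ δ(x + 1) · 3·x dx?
-3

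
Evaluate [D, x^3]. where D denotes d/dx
3 x^{2}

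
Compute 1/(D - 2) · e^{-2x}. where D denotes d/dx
- \frac{e^{- 2 x}}{4}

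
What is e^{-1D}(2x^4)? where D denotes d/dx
2 x^{4} - 8 x^{3} + 12 x^{2} - 8 x + 2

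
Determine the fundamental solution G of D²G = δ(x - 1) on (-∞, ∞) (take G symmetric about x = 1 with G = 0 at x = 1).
\frac{|x - 1|}{2}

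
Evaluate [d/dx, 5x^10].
50 x^{9}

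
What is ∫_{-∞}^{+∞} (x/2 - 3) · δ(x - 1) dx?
- \frac{5}{2}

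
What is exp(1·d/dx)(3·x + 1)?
3 x + 4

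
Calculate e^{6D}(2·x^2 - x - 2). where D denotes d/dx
2 x^{2} + 23 x + 64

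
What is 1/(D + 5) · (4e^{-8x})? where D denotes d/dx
- \frac{4 e^{- 8 x}}{3}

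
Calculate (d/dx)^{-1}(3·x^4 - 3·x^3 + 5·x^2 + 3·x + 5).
\frac{3 x^{5}}{5} - \frac{3 x^{4}}{4} + \frac{5 x^{3}}{3} + \frac{3 x^{2}}{2} + 5 x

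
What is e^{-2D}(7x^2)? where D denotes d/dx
7 x^{2} - 28 x + 28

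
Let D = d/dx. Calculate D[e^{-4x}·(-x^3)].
x^{2} \left(4 x - 3\right) e^{- 4 x}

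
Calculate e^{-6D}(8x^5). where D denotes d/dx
8 x^{5} - 240 x^{4} + 2880 x^{3} - 17280 x^{2} + 51840 x - 62208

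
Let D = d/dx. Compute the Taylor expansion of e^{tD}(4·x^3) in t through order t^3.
4 t^{3} + 12 t^{2} x + 12 t x^{2} + 4 x^{3}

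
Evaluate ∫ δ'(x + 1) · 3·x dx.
-3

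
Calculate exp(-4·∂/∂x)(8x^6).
8 x^{6} - 192 x^{5} + 1920 x^{4} - 10240 x^{3} + 30720 x^{2} - 49152 x + 32768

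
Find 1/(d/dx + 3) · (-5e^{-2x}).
- 5 e^{- 2 x}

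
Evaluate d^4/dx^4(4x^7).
3360 x^{3}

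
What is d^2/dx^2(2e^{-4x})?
32 e^{- 4 x}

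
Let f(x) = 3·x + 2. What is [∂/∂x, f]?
3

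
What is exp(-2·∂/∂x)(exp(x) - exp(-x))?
- e^{2 - x} + e^{x - 2}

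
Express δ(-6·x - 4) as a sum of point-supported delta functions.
\frac{\delta(x + 2/3)}{6}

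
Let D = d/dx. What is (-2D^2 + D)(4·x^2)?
8 x - 16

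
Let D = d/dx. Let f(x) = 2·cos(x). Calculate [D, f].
- 2 \sin{\left(x \right)}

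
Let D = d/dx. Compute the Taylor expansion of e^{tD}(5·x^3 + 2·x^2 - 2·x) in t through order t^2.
t^{2} \left(15 x + 2\right) + t \left(15 x^{2} + 4 x - 2\right) + 5 x^{3} + 2 x^{2} - 2 x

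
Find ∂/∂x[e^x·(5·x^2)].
5 x \left(x + 2\right) e^{x}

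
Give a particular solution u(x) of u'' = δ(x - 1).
\frac{|x - 1|}{2}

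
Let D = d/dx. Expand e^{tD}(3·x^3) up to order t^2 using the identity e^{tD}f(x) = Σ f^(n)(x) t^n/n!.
3 x \left(3 t^{2} + 3 t x + x^{2}\right)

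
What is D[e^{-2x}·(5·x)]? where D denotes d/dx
5 \left(1 - 2 x\right) e^{- 2 x}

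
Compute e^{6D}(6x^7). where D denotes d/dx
6 x^{7} + 252 x^{6} + 4536 x^{5} + 45360 x^{4} + 272160 x^{3} + 979776 x^{2} + 1959552 x + 1679616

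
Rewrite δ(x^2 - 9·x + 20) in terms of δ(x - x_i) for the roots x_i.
\frac{\delta(x - 5) + \delta(x - 4)}{1}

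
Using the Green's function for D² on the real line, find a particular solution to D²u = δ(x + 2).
\frac{|x + 2|}{2}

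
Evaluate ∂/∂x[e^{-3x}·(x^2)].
x \left(2 - 3 x\right) e^{- 3 x}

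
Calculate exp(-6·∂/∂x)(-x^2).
- x^{2} + 12 x - 36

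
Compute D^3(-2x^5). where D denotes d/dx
- 120 x^{2}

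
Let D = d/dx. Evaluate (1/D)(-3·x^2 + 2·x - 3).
- x^{3} + x^{2} - 3 x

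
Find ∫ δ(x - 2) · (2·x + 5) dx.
9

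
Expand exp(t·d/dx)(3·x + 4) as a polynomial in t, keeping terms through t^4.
3 t + 3 x + 4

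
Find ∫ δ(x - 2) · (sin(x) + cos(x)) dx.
\cos{\left(2 \right)} + \sin{\left(2 \right)}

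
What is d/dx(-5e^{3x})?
- 15 e^{3 x}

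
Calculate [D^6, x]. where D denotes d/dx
6D^{5}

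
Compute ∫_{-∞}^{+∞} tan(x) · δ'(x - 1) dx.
- \tan^{2}{\left(1 \right)} - 1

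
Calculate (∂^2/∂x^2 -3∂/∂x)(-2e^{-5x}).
- 80 e^{- 5 x}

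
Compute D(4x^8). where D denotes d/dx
32 x^{7}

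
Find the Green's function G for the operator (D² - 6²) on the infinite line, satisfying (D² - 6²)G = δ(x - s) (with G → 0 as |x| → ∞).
-\frac{e^{-6|x-s|}}{12}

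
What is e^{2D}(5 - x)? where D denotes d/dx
3 - x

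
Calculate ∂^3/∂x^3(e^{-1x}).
- e^{- x}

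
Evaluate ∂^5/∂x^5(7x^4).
0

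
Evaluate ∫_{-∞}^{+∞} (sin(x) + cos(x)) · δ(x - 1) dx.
\cos{\left(1 \right)} + \sin{\left(1 \right)}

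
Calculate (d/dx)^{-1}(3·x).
\frac{3 x^{2}}{2}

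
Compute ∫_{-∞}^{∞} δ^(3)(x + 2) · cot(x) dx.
6 \cot^{4}{\left(2 \right)} + 8 \cot^{2}{\left(2 \right)} + 2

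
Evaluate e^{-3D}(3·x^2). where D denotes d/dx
3 x^{2} - 18 x + 27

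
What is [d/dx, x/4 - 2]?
\frac{1}{4}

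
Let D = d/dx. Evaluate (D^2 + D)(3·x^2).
6 x + 6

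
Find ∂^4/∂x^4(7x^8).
11760 x^{4}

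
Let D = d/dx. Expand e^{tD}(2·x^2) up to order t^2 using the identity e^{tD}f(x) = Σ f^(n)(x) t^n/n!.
2 t^{2} + 4 t x + 2 x^{2}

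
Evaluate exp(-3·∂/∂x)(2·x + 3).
2 x - 3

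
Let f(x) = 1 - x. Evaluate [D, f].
-1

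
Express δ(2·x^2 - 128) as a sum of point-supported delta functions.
\frac{\delta(x - 8) + \delta(x + 8)}{32}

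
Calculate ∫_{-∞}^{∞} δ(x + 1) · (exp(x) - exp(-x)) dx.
- 2 \sinh{\left(1 \right)}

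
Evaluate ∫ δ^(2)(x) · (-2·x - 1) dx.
0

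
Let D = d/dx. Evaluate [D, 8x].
8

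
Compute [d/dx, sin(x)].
\cos{\left(x \right)}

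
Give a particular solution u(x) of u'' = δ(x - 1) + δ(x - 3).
\frac{|x - 1|}{2} + \frac{|x - 3|}{2}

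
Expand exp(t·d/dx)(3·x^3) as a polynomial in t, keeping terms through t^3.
3 t^{3} + 9 t^{2} x + 9 t x^{2} + 3 x^{3}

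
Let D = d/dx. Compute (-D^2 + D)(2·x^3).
6 x \left(x - 2\right)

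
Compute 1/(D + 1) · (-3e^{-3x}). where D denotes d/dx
\frac{3 e^{- 3 x}}{2}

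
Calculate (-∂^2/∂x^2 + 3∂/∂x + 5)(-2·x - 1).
- 10 x - 11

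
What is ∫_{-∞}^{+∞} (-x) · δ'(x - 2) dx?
1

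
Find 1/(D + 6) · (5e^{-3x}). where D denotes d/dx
\frac{5 e^{- 3 x}}{3}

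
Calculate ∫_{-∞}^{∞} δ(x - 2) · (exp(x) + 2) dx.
2 + e^{2}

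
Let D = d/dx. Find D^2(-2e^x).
- 2 e^{x}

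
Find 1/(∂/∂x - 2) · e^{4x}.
\frac{e^{4 x}}{2}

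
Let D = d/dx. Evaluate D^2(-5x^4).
- 60 x^{2}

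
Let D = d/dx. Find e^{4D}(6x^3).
6 x^{3} + 72 x^{2} + 288 x + 384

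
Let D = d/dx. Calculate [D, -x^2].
- 2 x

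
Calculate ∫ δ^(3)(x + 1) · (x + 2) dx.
0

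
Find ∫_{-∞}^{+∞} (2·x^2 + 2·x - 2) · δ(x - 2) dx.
10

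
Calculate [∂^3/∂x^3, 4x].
12\frac{d^{2}}{dx^{2}}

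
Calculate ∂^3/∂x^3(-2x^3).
-12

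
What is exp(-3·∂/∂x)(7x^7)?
7 x^{7} - 147 x^{6} + 1323 x^{5} - 6615 x^{4} + 19845 x^{3} - 35721 x^{2} + 35721 x - 15309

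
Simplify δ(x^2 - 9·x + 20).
\frac{\delta(x - 5) + \delta(x - 4)}{1}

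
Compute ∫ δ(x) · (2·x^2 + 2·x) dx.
0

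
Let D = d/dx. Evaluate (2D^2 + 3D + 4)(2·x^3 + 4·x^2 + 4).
8 x^{3} + 34 x^{2} + 48 x + 32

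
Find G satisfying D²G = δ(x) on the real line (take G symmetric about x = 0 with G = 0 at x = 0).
\frac{|x|}{2}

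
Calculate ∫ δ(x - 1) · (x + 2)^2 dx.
9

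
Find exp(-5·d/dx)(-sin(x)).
- \sin{\left(x - 5 \right)}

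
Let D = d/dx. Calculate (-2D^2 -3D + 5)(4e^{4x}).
- 156 e^{4 x}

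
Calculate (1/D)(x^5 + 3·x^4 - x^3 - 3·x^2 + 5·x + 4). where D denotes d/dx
\frac{x^{6}}{6} + \frac{3 x^{5}}{5} - \frac{x^{4}}{4} - x^{3} + \frac{5 x^{2}}{2} + 4 x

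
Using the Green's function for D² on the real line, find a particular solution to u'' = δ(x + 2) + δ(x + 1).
\frac{|x + 2|}{2} + \frac{|x + 1|}{2}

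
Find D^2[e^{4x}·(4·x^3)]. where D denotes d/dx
8 x \left(8 x^{2} + 12 x + 3\right) e^{4 x}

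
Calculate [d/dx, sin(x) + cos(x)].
- \sin{\left(x \right)} + \cos{\left(x \right)}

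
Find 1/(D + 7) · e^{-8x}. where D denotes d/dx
- e^{- 8 x}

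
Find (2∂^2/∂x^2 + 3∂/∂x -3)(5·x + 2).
9 - 15 x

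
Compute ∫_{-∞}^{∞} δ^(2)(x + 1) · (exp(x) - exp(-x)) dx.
- 2 \sinh{\left(1 \right)}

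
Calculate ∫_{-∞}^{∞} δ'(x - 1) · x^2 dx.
-2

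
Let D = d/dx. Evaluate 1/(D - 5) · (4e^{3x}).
- 2 e^{3 x}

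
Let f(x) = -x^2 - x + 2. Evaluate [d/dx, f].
- 2 x - 1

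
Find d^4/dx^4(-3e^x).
- 3 e^{x}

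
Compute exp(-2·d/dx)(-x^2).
- x^{2} + 4 x - 4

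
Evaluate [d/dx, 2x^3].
6 x^{2}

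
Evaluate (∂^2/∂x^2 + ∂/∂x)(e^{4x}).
20 e^{4 x}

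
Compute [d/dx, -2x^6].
- 12 x^{5}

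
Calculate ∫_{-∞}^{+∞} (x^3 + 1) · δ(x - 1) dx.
2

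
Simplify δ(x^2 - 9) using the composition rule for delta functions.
\frac{\delta(x + 3) + \delta(x - 3)}{6}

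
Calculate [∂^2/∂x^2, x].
2\frac{d}{dx}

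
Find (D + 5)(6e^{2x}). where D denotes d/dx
42 e^{2 x}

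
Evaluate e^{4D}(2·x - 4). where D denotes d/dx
2 x + 4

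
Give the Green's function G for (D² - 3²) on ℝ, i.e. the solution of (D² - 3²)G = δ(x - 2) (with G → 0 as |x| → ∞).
-\frac{e^{-3|x - 2|}}{6}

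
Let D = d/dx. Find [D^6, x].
6D^{5}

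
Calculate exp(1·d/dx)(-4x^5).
- 4 x^{5} - 20 x^{4} - 40 x^{3} - 40 x^{2} - 20 x - 4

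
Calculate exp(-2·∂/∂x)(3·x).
3 x - 6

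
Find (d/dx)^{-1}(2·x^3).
\frac{x^{4}}{2}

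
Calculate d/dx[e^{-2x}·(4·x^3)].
x^{2} \left(12 - 8 x\right) e^{- 2 x}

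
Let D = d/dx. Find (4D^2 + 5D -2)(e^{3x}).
49 e^{3 x}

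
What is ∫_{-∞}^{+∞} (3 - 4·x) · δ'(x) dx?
4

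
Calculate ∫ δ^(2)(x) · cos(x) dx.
-1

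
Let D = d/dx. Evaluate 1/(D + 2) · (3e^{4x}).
\frac{e^{4 x}}{2}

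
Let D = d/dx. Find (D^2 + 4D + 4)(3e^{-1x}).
3 e^{- x}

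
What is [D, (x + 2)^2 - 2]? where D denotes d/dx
2 x + 4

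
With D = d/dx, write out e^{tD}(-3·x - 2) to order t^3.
- 3 t - 3 x - 2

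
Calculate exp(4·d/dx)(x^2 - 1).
x^{2} + 8 x + 15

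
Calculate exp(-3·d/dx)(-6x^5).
- 6 x^{5} + 90 x^{4} - 540 x^{3} + 1620 x^{2} - 2430 x + 1458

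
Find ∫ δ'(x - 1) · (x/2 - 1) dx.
- \frac{1}{2}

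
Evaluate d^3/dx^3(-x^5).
- 60 x^{2}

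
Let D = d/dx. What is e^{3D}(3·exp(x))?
3 e^{x + 3}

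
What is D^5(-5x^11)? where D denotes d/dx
- 277200 x^{6}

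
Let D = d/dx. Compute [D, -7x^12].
- 84 x^{11}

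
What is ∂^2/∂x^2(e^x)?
e^{x}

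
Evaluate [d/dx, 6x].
6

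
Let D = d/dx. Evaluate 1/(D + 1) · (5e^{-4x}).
- \frac{5 e^{- 4 x}}{3}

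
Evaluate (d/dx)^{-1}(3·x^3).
\frac{3 x^{4}}{4}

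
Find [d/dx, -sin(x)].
- \cos{\left(x \right)}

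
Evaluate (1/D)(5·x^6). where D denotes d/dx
\frac{5 x^{7}}{7}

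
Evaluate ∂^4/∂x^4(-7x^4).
-168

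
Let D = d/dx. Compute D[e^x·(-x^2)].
x \left(- x - 2\right) e^{x}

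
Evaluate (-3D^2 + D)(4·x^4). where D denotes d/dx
16 x^{2} \left(x - 9\right)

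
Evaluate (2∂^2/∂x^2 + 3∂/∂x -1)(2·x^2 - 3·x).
- 2 x^{2} + 15 x - 1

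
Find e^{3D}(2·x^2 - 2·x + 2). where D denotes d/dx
2 x^{2} + 10 x + 14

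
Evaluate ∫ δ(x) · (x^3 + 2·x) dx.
0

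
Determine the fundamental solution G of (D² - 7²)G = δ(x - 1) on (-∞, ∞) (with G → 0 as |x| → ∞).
-\frac{e^{-7|x - 1|}}{14}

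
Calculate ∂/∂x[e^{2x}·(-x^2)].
2 x \left(- x - 1\right) e^{2 x}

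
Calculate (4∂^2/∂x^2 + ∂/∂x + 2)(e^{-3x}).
35 e^{- 3 x}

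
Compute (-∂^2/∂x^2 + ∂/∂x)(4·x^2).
8 x - 8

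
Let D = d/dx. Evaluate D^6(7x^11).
2328480 x^{5}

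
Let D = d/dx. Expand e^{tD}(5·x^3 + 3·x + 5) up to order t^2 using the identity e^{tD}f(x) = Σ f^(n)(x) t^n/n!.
15 t^{2} x + 3 t \left(5 x^{2} + 1\right) + 5 x^{3} + 3 x + 5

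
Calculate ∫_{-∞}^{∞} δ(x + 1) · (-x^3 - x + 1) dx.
3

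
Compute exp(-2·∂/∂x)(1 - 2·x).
5 - 2 x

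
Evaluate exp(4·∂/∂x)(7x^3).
7 x^{3} + 84 x^{2} + 336 x + 448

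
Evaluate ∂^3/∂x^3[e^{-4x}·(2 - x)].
16 \left(4 x - 11\right) e^{- 4 x}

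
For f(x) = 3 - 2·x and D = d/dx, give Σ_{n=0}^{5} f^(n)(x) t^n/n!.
- 2 t - 2 x + 3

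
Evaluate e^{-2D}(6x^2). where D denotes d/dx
6 x^{2} - 24 x + 24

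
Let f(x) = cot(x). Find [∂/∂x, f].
- \frac{1}{\sin^{2}{\left(x \right)}}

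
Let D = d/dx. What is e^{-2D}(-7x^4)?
- 7 x^{4} + 56 x^{3} - 168 x^{2} + 224 x - 112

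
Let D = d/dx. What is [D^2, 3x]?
6D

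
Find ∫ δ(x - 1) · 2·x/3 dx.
\frac{2}{3}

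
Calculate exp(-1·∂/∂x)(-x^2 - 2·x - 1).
- x^{2}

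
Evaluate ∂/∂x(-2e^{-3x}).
6 e^{- 3 x}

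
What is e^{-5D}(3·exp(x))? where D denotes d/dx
3 e^{x - 5}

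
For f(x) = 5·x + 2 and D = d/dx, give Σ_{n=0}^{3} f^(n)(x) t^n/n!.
5 t + 5 x + 2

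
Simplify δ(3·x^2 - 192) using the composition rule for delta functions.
\frac{\delta(x - 8) + \delta(x + 8)}{48}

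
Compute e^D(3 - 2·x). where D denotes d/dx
1 - 2 x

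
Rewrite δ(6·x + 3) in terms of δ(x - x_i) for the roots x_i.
\frac{\delta(x + 1/2)}{6}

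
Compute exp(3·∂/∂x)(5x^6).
5 x^{6} + 90 x^{5} + 675 x^{4} + 2700 x^{3} + 6075 x^{2} + 7290 x + 3645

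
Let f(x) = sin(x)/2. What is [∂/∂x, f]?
\frac{\cos{\left(x \right)}}{2}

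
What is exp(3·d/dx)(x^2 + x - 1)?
x^{2} + 7 x + 11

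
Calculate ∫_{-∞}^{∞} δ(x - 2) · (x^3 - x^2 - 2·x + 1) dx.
1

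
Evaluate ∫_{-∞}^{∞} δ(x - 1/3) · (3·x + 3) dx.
4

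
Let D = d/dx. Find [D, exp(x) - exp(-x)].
2 \cosh{\left(x \right)}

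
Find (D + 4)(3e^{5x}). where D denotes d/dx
27 e^{5 x}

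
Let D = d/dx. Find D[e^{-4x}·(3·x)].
3 \left(1 - 4 x\right) e^{- 4 x}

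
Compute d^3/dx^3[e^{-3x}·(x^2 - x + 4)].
9 \left(- 3 x^{2} + 9 x - 17\right) e^{- 3 x}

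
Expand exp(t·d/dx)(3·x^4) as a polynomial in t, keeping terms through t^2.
3 x^{2} \left(6 t^{2} + 4 t x + x^{2}\right)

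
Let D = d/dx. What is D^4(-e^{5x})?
- 625 e^{5 x}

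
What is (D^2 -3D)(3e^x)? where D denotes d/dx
- 6 e^{x}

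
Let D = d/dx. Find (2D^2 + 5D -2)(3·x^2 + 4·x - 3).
- 6 x^{2} + 22 x + 38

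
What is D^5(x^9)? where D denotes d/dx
15120 x^{4}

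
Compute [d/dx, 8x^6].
48 x^{5}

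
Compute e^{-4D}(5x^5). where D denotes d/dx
5 x^{5} - 100 x^{4} + 800 x^{3} - 3200 x^{2} + 6400 x - 5120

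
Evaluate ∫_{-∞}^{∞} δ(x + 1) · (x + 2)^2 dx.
1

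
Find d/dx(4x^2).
8 x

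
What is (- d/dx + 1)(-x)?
1 - x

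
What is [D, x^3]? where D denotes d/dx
3 x^{2}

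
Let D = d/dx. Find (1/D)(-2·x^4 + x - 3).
- \frac{2 x^{5}}{5} + \frac{x^{2}}{2} - 3 x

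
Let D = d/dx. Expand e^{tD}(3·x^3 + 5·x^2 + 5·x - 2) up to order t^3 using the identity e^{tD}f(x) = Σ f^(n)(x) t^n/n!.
3 t^{3} + t^{2} \left(9 x + 5\right) + t \left(9 x^{2} + 10 x + 5\right) + 3 x^{3} + 5 x^{2} + 5 x - 2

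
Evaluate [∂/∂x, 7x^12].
84 x^{11}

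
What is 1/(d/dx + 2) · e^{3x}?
\frac{e^{3 x}}{5}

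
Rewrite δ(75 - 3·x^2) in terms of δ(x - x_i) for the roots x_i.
\frac{\delta(x - 5) + \delta(x + 5)}{30}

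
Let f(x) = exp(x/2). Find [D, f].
\frac{e^{\frac{x}{2}}}{2}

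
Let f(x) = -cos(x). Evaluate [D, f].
\sin{\left(x \right)}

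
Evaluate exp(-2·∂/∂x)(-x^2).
- x^{2} + 4 x - 4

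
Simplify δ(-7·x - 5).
\frac{\delta(x + 5/7)}{7}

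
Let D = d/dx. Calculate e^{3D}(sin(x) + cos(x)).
\sqrt{2} \sin{\left(x + \frac{\pi}{4} + 3 \right)}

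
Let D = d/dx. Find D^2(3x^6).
90 x^{4}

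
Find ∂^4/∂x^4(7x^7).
5880 x^{3}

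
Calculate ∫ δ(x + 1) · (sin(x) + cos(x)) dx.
- \sin{\left(1 \right)} + \cos{\left(1 \right)}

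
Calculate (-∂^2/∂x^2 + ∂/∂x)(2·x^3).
6 x \left(x - 2\right)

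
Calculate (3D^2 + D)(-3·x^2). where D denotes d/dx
- 6 x - 18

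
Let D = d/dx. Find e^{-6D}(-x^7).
- x^{7} + 42 x^{6} - 756 x^{5} + 7560 x^{4} - 45360 x^{3} + 163296 x^{2} - 326592 x + 279936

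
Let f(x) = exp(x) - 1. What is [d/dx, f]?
e^{x}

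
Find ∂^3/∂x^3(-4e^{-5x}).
500 e^{- 5 x}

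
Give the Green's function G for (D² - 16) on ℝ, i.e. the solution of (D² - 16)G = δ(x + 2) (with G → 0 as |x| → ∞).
-\frac{e^{-4|x + 2|}}{8}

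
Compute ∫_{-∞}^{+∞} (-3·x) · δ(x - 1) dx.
-3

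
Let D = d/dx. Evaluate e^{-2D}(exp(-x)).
e^{2 - x}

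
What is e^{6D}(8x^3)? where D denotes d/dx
8 x^{3} + 144 x^{2} + 864 x + 1728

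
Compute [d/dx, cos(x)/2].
- \frac{\sin{\left(x \right)}}{2}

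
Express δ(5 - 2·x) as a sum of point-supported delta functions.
\frac{\delta(x - 5/2)}{2}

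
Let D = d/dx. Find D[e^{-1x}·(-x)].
\left(x - 1\right) e^{- x}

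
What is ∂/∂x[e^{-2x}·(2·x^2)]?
4 x \left(1 - x\right) e^{- 2 x}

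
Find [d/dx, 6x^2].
12 x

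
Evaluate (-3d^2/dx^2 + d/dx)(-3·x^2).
18 - 6 x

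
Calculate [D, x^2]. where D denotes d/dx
2 x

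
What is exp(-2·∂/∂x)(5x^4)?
5 x^{4} - 40 x^{3} + 120 x^{2} - 160 x + 80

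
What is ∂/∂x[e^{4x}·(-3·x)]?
\left(- 12 x - 3\right) e^{4 x}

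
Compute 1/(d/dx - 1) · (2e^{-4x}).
- \frac{2 e^{- 4 x}}{5}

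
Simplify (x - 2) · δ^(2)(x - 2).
-2\delta'(x - 2)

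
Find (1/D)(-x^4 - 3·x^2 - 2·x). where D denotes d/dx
- \frac{x^{5}}{5} - x^{3} - x^{2}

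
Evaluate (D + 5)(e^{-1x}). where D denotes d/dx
4 e^{- x}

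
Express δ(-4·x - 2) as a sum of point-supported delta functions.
\frac{\delta(x + 1/2)}{4}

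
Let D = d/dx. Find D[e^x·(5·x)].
5 \left(x + 1\right) e^{x}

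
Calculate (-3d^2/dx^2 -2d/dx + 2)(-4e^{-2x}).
24 e^{- 2 x}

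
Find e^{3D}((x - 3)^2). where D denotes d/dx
x^{2}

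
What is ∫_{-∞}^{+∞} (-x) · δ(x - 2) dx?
-2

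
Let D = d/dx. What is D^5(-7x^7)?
- 17640 x^{2}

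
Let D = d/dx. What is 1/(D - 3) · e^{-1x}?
- \frac{e^{- x}}{4}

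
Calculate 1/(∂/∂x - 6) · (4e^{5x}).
- 4 e^{5 x}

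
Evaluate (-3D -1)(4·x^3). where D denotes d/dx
4 x^{2} \left(- x - 9\right)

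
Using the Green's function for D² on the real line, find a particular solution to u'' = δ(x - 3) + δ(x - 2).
\frac{|x - 3|}{2} + \frac{|x - 2|}{2}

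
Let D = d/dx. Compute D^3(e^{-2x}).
- 8 e^{- 2 x}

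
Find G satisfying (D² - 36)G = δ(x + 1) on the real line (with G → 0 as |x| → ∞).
-\frac{e^{-6|x + 1|}}{12}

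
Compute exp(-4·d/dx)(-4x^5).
- 4 x^{5} + 80 x^{4} - 640 x^{3} + 2560 x^{2} - 5120 x + 4096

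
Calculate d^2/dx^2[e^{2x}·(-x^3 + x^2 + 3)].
2 \left(- 2 x^{3} - 4 x^{2} + x + 7\right) e^{2 x}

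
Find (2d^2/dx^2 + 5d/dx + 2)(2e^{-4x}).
28 e^{- 4 x}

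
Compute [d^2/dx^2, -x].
-2\frac{d}{dx}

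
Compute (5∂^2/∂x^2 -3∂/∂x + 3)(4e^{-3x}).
228 e^{- 3 x}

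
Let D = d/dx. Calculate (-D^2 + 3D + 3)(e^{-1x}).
- e^{- x}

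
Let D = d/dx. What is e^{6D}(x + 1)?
x + 7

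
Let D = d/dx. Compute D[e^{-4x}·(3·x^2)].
6 x \left(1 - 2 x\right) e^{- 4 x}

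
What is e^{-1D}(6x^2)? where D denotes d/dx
6 x^{2} - 12 x + 6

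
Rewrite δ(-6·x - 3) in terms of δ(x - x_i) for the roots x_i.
\frac{\delta(x + 1/2)}{6}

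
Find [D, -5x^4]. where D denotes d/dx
- 20 x^{3}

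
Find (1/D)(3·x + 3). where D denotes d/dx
\frac{3 x^{2}}{2} + 3 x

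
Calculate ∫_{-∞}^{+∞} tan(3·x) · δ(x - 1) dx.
\tan{\left(3 \right)}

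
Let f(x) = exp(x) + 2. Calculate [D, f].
e^{x}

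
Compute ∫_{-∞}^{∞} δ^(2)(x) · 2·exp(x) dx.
2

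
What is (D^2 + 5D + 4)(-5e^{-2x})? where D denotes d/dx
10 e^{- 2 x}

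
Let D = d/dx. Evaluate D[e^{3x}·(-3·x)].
\left(- 9 x - 3\right) e^{3 x}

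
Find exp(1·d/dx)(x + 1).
x + 2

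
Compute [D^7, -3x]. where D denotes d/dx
-21D^{6}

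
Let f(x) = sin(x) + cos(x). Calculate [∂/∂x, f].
- \sin{\left(x \right)} + \cos{\left(x \right)}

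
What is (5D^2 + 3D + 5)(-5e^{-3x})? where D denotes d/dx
- 205 e^{- 3 x}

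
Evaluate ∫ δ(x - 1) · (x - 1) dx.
0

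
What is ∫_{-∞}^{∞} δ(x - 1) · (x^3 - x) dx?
0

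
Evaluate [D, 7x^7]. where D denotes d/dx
49 x^{6}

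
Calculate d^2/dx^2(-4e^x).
- 4 e^{x}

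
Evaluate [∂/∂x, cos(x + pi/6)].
- \sin{\left(x + \frac{\pi}{6} \right)}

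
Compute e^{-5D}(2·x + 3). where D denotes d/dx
2 x - 7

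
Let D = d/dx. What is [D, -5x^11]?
- 55 x^{10}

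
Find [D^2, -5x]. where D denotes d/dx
-10D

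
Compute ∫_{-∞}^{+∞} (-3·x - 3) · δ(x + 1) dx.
0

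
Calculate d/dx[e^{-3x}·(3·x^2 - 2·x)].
\left(- 9 x^{2} + 12 x - 2\right) e^{- 3 x}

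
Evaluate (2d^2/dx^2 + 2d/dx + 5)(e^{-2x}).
9 e^{- 2 x}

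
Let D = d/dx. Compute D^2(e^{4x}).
16 e^{4 x}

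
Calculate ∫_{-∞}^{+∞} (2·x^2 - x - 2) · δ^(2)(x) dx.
4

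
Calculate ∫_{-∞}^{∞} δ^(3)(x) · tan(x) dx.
-2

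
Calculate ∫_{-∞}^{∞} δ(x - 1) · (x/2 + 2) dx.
\frac{5}{2}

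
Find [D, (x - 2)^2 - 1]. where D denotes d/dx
2 x - 4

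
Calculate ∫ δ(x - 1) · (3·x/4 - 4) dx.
- \frac{13}{4}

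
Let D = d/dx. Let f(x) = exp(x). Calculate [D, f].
e^{x}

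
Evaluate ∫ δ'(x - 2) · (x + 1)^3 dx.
-27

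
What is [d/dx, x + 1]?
1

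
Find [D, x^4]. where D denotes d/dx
4 x^{3}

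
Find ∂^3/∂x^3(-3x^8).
- 1008 x^{5}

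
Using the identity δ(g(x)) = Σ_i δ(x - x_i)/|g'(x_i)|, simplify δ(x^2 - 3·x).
\frac{\delta(x - 3) + \delta(x)}{3}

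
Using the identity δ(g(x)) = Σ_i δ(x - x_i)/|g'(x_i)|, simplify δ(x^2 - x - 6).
\frac{\delta(x - 3) + \delta(x + 2)}{5}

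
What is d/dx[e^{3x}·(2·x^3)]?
6 x^{2} \left(x + 1\right) e^{3 x}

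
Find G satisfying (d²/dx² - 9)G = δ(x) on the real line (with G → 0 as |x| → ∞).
-\frac{e^{-3|x|}}{6}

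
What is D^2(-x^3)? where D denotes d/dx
- 6 x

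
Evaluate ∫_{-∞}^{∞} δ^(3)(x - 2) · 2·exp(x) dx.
- 2 e^{2}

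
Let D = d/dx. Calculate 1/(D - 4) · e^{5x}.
e^{5 x}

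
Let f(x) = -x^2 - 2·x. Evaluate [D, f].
- 2 x - 2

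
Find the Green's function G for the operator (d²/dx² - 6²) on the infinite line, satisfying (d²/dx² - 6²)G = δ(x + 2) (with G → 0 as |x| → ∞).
-\frac{e^{-6|x + 2|}}{12}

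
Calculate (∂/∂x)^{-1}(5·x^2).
\frac{5 x^{3}}{3}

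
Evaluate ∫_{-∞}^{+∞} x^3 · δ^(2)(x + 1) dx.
-6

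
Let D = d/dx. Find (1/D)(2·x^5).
\frac{x^{6}}{3}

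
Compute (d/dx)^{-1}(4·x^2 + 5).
\frac{4 x^{3}}{3} + 5 x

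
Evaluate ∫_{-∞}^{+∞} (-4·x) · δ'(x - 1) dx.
4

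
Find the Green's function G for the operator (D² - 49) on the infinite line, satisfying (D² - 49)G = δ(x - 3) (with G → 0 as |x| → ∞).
-\frac{e^{-7|x - 3|}}{14}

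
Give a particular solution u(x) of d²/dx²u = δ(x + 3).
\frac{|x + 3|}{2}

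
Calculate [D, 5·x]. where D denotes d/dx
5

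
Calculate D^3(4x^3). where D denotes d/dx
24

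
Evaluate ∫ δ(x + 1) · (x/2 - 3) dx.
- \frac{7}{2}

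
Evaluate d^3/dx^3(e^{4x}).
64 e^{4 x}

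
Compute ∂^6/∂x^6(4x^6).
2880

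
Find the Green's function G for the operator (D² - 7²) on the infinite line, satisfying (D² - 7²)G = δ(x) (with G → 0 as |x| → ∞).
-\frac{e^{-7|x|}}{14}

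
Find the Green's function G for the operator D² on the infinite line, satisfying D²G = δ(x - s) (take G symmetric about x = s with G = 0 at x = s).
\frac{|x - s|}{2}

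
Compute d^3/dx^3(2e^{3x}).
54 e^{3 x}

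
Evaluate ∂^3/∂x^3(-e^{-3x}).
27 e^{- 3 x}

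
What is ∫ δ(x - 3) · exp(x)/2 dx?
\frac{e^{3}}{2}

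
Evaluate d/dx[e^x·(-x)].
\left(- x - 1\right) e^{x}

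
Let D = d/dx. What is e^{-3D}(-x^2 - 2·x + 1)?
- x^{2} + 4 x - 2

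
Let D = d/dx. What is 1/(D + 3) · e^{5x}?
\frac{e^{5 x}}{8}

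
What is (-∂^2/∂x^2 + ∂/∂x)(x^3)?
3 x \left(x - 2\right)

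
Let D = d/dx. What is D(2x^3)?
6 x^{2}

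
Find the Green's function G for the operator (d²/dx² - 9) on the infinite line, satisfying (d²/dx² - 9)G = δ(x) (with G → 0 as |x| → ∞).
-\frac{e^{-3|x|}}{6}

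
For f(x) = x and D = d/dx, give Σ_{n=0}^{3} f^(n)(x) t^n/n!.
t + x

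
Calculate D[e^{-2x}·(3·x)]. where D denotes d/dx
3 \left(1 - 2 x\right) e^{- 2 x}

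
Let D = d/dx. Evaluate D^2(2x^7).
84 x^{5}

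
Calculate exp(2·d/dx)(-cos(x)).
- \cos{\left(x + 2 \right)}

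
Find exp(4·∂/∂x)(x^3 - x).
x^{3} + 12 x^{2} + 47 x + 60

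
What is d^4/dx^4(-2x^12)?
- 23760 x^{8}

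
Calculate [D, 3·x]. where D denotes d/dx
3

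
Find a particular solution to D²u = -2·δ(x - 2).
-|x - 2|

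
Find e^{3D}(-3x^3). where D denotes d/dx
- 3 x^{3} - 27 x^{2} - 81 x - 81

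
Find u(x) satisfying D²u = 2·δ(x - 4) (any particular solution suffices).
|x - 4|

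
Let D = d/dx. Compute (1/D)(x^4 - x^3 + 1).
\frac{x^{5}}{5} - \frac{x^{4}}{4} + x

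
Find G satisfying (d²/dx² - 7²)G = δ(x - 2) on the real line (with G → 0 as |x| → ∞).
-\frac{e^{-7|x - 2|}}{14}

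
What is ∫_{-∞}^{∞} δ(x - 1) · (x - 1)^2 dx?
0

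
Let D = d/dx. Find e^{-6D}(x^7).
x^{7} - 42 x^{6} + 756 x^{5} - 7560 x^{4} + 45360 x^{3} - 163296 x^{2} + 326592 x - 279936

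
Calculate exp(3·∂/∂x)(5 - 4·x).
- 4 x - 7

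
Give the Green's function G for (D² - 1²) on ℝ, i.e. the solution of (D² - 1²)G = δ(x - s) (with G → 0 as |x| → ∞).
-\frac{e^{-|x-s|}}{2}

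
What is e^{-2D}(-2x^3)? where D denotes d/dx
- 2 x^{3} + 12 x^{2} - 24 x + 16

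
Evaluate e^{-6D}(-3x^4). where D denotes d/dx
- 3 x^{4} + 72 x^{3} - 648 x^{2} + 2592 x - 3888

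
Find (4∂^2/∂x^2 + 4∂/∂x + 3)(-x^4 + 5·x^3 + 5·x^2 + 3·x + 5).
- 3 x^{4} - x^{3} + 27 x^{2} + 169 x + 67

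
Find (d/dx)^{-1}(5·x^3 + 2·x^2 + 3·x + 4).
\frac{5 x^{4}}{4} + \frac{2 x^{3}}{3} + \frac{3 x^{2}}{2} + 4 x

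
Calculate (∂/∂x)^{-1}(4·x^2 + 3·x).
\frac{4 x^{3}}{3} + \frac{3 x^{2}}{2}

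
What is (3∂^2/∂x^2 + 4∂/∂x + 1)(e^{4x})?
65 e^{4 x}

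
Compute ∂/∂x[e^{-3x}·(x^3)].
3 x^{2} \left(1 - x\right) e^{- 3 x}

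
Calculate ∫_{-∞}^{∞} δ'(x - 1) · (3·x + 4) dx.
-3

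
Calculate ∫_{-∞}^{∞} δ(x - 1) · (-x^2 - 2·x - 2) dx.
-5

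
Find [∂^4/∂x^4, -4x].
-16\frac{d^{3}}{dx^{3}}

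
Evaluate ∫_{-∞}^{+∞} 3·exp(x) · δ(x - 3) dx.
3 e^{3}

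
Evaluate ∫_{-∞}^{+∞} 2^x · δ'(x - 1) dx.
- \log{\left(4 \right)}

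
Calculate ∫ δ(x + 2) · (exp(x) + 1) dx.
e^{-2} + 1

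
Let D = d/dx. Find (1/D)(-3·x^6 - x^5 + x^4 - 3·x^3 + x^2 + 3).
- \frac{3 x^{7}}{7} - \frac{x^{6}}{6} + \frac{x^{5}}{5} - \frac{3 x^{4}}{4} + \frac{x^{3}}{3} + 3 x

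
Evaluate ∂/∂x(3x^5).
15 x^{4}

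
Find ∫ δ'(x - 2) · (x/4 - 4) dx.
- \frac{1}{4}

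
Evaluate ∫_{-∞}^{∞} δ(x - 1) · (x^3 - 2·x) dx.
-1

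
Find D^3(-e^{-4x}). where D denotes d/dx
64 e^{- 4 x}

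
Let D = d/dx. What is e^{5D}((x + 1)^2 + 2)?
x^{2} + 12 x + 38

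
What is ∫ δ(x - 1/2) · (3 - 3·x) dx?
\frac{3}{2}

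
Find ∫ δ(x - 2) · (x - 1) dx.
1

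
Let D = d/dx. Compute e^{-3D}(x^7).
x^{7} - 21 x^{6} + 189 x^{5} - 945 x^{4} + 2835 x^{3} - 5103 x^{2} + 5103 x - 2187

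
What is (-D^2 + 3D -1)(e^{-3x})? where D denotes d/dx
- 19 e^{- 3 x}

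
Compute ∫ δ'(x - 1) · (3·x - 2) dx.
-3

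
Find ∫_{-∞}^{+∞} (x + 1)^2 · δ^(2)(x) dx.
2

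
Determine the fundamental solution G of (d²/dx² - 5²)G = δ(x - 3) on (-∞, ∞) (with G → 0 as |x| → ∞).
-\frac{e^{-5|x - 3|}}{10}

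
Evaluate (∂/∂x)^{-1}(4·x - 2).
2 x^{2} - 2 x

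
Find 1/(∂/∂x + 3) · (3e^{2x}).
\frac{3 e^{2 x}}{5}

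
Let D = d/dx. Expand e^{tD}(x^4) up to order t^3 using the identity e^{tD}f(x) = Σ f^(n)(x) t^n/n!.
x \left(4 t^{3} + 6 t^{2} x + 4 t x^{2} + x^{3}\right)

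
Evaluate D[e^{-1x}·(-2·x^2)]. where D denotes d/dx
2 x \left(x - 2\right) e^{- x}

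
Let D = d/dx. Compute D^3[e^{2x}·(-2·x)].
\left(- 16 x - 24\right) e^{2 x}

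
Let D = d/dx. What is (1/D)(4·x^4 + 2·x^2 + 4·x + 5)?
\frac{4 x^{5}}{5} + \frac{2 x^{3}}{3} + 2 x^{2} + 5 x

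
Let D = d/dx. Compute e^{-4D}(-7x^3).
- 7 x^{3} + 84 x^{2} - 336 x + 448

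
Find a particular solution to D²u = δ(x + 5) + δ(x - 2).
\frac{|x + 5|}{2} + \frac{|x - 2|}{2}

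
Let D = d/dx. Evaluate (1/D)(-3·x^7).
- \frac{3 x^{8}}{8}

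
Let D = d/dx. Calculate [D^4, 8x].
32D^{3}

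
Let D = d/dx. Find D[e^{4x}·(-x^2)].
2 x \left(- 2 x - 1\right) e^{4 x}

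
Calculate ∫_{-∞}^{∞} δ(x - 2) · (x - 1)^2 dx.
1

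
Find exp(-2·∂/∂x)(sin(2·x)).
\sin{\left(2 x - 4 \right)}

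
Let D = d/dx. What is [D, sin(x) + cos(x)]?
- \sin{\left(x \right)} + \cos{\left(x \right)}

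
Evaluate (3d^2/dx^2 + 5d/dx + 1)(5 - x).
- x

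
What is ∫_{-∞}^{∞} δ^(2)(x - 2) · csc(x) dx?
\left(2 \cot^{2}{\left(2 \right)} + 1\right) \csc{\left(2 \right)}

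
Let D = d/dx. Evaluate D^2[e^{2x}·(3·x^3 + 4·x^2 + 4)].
\left(12 x^{3} + 52 x^{2} + 50 x + 24\right) e^{2 x}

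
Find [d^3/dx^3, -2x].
-6\frac{d^{2}}{dx^{2}}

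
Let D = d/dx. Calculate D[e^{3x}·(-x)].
\left(- 3 x - 1\right) e^{3 x}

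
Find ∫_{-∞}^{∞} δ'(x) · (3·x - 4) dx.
-3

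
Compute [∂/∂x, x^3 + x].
3 x^{2} + 1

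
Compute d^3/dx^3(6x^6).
720 x^{3}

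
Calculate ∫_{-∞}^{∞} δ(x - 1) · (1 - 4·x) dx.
-3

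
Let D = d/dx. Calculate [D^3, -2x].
-6D^{2}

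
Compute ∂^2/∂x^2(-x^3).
- 6 x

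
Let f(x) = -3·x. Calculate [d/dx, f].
-3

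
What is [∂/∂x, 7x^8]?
56 x^{7}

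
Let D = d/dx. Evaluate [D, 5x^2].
10 x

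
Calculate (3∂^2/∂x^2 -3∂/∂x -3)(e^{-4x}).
57 e^{- 4 x}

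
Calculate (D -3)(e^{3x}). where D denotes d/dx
0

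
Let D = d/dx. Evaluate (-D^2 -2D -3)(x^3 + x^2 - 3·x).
- 3 x^{3} - 9 x^{2} - x + 4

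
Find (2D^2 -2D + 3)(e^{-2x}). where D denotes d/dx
15 e^{- 2 x}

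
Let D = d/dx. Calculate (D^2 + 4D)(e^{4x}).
32 e^{4 x}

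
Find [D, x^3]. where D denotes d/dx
3 x^{2}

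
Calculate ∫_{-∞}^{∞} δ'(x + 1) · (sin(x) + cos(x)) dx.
- \sin{\left(1 \right)} - \cos{\left(1 \right)}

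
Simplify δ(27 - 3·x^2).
\frac{\delta(x - 3) + \delta(x + 3)}{18}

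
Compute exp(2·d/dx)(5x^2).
5 x^{2} + 20 x + 20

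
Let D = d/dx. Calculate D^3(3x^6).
360 x^{3}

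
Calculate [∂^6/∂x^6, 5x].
30\frac{d^{5}}{dx^{5}}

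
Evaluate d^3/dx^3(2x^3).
12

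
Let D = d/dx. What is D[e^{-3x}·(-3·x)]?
3 \left(3 x - 1\right) e^{- 3 x}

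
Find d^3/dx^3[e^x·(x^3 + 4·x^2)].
\left(x^{3} + 13 x^{2} + 42 x + 30\right) e^{x}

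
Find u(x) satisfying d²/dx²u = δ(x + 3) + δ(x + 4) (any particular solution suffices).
\frac{|x + 3|}{2} + \frac{|x + 4|}{2}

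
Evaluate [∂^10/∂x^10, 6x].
60\frac{d^{9}}{dx^{9}}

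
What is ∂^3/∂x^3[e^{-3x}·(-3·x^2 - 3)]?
27 \left(3 x^{2} - 6 x + 5\right) e^{- 3 x}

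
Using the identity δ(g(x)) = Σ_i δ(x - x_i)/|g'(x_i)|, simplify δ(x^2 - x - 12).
\frac{\delta(x + 3) + \delta(x - 4)}{7}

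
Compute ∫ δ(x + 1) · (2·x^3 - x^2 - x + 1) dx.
-1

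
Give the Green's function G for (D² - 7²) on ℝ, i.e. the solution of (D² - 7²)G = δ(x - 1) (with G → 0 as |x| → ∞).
-\frac{e^{-7|x - 1|}}{14}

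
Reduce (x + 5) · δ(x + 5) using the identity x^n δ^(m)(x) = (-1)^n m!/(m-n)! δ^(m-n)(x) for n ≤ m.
0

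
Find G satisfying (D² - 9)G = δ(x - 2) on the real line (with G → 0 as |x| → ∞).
-\frac{e^{-3|x - 2|}}{6}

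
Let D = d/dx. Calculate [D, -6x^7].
- 42 x^{6}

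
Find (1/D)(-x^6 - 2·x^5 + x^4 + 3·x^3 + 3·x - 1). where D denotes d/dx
- \frac{x^{7}}{7} - \frac{x^{6}}{3} + \frac{x^{5}}{5} + \frac{3 x^{4}}{4} + \frac{3 x^{2}}{2} - x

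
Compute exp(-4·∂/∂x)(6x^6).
6 x^{6} - 144 x^{5} + 1440 x^{4} - 7680 x^{3} + 23040 x^{2} - 36864 x + 24576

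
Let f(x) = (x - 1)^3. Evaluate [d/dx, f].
3 \left(x - 1\right)^{2}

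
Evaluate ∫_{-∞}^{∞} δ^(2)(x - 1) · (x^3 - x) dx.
6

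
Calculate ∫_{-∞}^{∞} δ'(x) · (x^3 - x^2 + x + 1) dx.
-1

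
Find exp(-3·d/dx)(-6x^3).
- 6 x^{3} + 54 x^{2} - 162 x + 162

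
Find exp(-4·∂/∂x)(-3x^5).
- 3 x^{5} + 60 x^{4} - 480 x^{3} + 1920 x^{2} - 3840 x + 3072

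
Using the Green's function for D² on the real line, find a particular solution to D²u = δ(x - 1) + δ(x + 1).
\frac{|x - 1|}{2} + \frac{|x + 1|}{2}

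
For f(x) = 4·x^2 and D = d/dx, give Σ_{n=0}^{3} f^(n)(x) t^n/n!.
4 t^{2} + 8 t x + 4 x^{2}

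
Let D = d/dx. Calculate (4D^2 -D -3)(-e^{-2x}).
- 15 e^{- 2 x}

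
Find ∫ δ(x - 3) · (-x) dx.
-3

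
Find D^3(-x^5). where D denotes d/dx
- 60 x^{2}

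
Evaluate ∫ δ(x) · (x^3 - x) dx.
0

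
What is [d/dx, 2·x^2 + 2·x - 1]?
4 x + 2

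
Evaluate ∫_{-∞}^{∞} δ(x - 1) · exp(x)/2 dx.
\frac{e}{2}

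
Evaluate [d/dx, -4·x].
-4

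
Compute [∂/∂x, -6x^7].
- 42 x^{6}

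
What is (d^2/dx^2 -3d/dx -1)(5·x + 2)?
- 5 x - 17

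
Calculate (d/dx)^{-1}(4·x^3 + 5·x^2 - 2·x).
x^{4} + \frac{5 x^{3}}{3} - x^{2}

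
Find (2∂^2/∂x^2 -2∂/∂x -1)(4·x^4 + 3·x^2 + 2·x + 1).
- 4 x^{4} - 32 x^{3} + 93 x^{2} - 14 x + 7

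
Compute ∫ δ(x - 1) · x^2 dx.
1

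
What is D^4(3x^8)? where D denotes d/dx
5040 x^{4}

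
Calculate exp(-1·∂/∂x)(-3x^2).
- 3 x^{2} + 6 x - 3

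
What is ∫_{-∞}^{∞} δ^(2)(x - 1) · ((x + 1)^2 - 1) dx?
2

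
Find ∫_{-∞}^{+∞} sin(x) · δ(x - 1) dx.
\sin{\left(1 \right)}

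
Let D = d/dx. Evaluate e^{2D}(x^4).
x^{4} + 8 x^{3} + 24 x^{2} + 32 x + 16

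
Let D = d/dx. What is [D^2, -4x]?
-8D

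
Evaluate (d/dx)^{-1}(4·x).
2 x^{2}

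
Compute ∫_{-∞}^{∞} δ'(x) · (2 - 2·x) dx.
2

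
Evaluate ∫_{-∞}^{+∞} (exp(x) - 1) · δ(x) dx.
0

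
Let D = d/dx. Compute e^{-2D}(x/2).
\frac{x}{2} - 1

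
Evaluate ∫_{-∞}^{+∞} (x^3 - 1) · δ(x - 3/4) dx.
- \frac{37}{64}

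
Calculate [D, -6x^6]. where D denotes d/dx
- 36 x^{5}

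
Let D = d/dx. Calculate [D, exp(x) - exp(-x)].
2 \cosh{\left(x \right)}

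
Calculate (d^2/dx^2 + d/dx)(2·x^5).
10 x^{3} \left(x + 4\right)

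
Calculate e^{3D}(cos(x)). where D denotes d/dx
\cos{\left(x + 3 \right)}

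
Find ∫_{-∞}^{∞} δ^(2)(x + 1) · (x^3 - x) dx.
-6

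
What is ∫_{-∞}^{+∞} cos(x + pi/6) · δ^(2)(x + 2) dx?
- \sin{\left(\frac{\pi}{3} + 2 \right)}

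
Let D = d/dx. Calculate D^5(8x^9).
120960 x^{4}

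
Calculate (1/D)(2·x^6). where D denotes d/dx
\frac{2 x^{7}}{7}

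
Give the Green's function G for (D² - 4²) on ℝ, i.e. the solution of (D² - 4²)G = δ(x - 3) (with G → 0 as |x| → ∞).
-\frac{e^{-4|x - 3|}}{8}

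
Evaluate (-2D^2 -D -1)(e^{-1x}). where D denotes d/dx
- 2 e^{- x}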